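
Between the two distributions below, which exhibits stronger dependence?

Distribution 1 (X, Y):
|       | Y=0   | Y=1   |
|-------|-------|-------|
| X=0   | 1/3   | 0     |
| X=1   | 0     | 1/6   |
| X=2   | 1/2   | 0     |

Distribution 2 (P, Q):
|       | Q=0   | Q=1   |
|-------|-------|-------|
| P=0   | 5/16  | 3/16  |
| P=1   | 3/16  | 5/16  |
Distribution 1 (X, Y):
Marginal P(X) (row sums):
  P(X=0) = 1/3 + 0 = 1/3
  P(X=1) = 0 + 1/6 = 1/6
  P(X=2) = 1/2 + 0 = 1/2
Marginal P(Y) (column sums):
  P(Y=0) = 1/3 + 0 + 1/2 = 5/6
  P(Y=1) = 0 + 1/6 + 0 = 1/6

H(X) = -[(1/3)·log₂(1/3) + (1/6)·log₂(1/6) + (1/2)·log₂(1/2)]
  = 0.5283 + 0.4308 + 0.5000
  = 1.4591 bits
H(Y) = -[(5/6)·log₂(5/6) + (1/6)·log₂(1/6)]
  = 0.2192 + 0.4308
  = 0.6500 bits
H(X,Y) = -[(1/3)·log₂(1/3) + (1/6)·log₂(1/6) + (1/2)·log₂(1/2)]
  = 0.5283 + 0.4308 + 0.5000
  = 1.4591 bits

I(X;Y) = H(X) + H(Y) - H(X,Y)
  = 1.4591 + 0.6500 - 1.4591
  = 0.6500 bits

Distribution 2 (P, Q):
Marginal P(P) (row sums):
  P(P=0) = 5/16 + 3/16 = 1/2
  P(P=1) = 3/16 + 5/16 = 1/2
Marginal P(Q) (column sums):
  P(Q=0) = 5/16 + 3/16 = 1/2
  P(Q=1) = 3/16 + 5/16 = 1/2

H(P) = -[(1/2)·log₂(1/2) + (1/2)·log₂(1/2)]
  = 0.5000 + 0.5000
  = 1.0000 bits
H(Q) = -[(1/2)·log₂(1/2) + (1/2)·log₂(1/2)]
  = 0.5000 + 0.5000
  = 1.0000 bits
H(P,Q) = -[(5/16)·log₂(5/16) + (3/16)·log₂(3/16) + (3/16)·log₂(3/16) + (5/16)·log₂(5/16)]
  = 0.5244 + 0.4528 + 0.4528 + 0.5244
  = 1.9544 bits

I(P;Q) = H(P) + H(Q) - H(P,Q)
  = 1.0000 + 1.0000 - 1.9544
  = 0.0456 bits

I(X;Y) = 0.6500 bits > I(P;Q) = 0.0456 bits, so (X, Y) has the higher mutual information (stronger dependence).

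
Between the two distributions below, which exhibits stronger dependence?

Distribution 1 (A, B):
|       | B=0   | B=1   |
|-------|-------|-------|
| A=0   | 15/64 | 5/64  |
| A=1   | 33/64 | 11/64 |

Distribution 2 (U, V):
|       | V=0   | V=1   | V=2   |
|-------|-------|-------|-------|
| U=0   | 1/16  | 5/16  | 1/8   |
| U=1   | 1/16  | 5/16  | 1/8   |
Distribution 1 (A, B):
Marginal P(A) (row sums):
  P(A=0) = 15/64 + 5/64 = 5/16
  P(A=1) = 33/64 + 11/64 = 11/16
Marginal P(B) (column sums):
  P(B=0) = 15/64 + 33/64 = 3/4
  P(B=1) = 5/64 + 11/64 = 1/4

H(A) = -[(5/16)·log₂(5/16) + (11/16)·log₂(11/16)]
  = 0.5244 + 0.3716
  = 0.8960 bits
H(B) = -[(3/4)·log₂(3/4) + (1/4)·log₂(1/4)]
  = 0.3113 + 0.5000
  = 0.8113 bits
H(A,B) = -[(15/64)·log₂(15/64) + (5/64)·log₂(5/64) + (33/64)·log₂(33/64) + (11/64)·log₂(11/64)]
  = 0.4906 + 0.2873 + 0.4927 + 0.4367
  = 1.7073 bits

I(A;B) = H(A) + H(B) - H(A,B)
  = 0.8960 + 0.8113 - 1.7073
  = 0.0000 bits

Distribution 2 (U, V):
Marginal P(U) (row sums):
  P(U=0) = 1/16 + 5/16 + 1/8 = 1/2
  P(U=1) = 1/16 + 5/16 + 1/8 = 1/2
Marginal P(V) (column sums):
  P(V=0) = 1/16 + 1/16 = 1/8
  P(V=1) = 5/16 + 5/16 = 5/8
  P(V=2) = 1/8 + 1/8 = 1/4

H(U) = -[(1/2)·log₂(1/2) + (1/2)·log₂(1/2)]
  = 0.5000 + 0.5000
  = 1.0000 bits
H(V) = -[(1/8)·log₂(1/8) + (5/8)·log₂(5/8) + (1/4)·log₂(1/4)]
  = 0.3750 + 0.4238 + 0.5000
  = 1.2988 bits
H(U,V) = -[(1/16)·log₂(1/16) + (5/16)·log₂(5/16) + (1/8)·log₂(1/8) + (1/16)·log₂(1/16) + (5/16)·log₂(5/16) + (1/8)·log₂(1/8)]
  = 0.2500 + 0.5244 + 0.3750 + 0.2500 + 0.5244 + 0.3750
  = 2.2988 bits

I(U;V) = H(U) + H(V) - H(U,V)
  = 1.0000 + 1.2988 - 2.2988
  = 0.0000 bits

Both joint tables factor as the product of their marginals, so I(A;B) = I(U;V) = 0 bits: neither is larger (both pairs are independent).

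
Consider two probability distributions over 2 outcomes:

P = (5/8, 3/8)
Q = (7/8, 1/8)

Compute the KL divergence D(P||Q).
D(P||Q) = Σ P(i) log₂(P(i)/Q(i))
  i=0: (5/8) × log₂((5/8)/(7/8)) = (5/8) × log₂(5/7) = -0.3034
  i=1: (3/8) × log₂((3/8)/(1/8)) = (3/8) × log₂(3) = 0.5944
D(P||Q) = -0.3034 + 0.5944
  = 0.2910 bits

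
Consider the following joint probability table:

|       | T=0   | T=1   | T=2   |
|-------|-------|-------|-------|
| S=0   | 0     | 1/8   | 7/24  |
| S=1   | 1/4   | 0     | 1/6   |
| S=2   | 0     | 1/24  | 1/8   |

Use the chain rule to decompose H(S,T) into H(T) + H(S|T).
By the chain rule: H(S,T) = H(T) + H(S|T)

Marginal P(T) (column sums):
  P(T=0) = 0 + 1/4 + 0 = 1/4
  P(T=1) = 1/8 + 0 + 1/24 = 1/6
  P(T=2) = 7/24 + 1/6 + 1/8 = 7/12
H(T) = -[(1/4)·log₂(1/4) + (1/6)·log₂(1/6) + (7/12)·log₂(7/12)]
  = 0.5000 + 0.4308 + 0.4536
  = 1.3844 bits
H(S|T) = -Σ P(S,T)·log₂ P(S|T), where P(S|T) = P(S,T) / P(T)
  (cells with P(S,T) = 0 contribute 0)
  (S=0,T=1): P(S|T) = (1/8)/(1/6) = 3/4;  -(1/8)·log₂(3/4) = 0.0519
  (S=0,T=2): P(S|T) = (7/24)/(7/12) = 1/2;  -(7/24)·log₂(1/2) = 0.2917
  (S=1,T=0): P(S|T) = (1/4)/(1/4) = 1;  -(1/4)·log₂(1) = 0.0000
  (S=1,T=2): P(S|T) = (1/6)/(7/12) = 2/7;  -(1/6)·log₂(2/7) = 0.3012
  (S=2,T=1): P(S|T) = (1/24)/(1/6) = 1/4;  -(1/24)·log₂(1/4) = 0.0833
  (S=2,T=2): P(S|T) = (1/8)/(7/12) = 3/14;  -(1/8)·log₂(3/14) = 0.2778
H(S|T) = 0.0519 + 0.2917 + 0.0000 + 0.3012 + 0.0833 + 0.2778
  = 1.0059 bits

H(S,T) = H(T) + H(S|T) = 1.3844 + 1.0059 = 2.3903 bits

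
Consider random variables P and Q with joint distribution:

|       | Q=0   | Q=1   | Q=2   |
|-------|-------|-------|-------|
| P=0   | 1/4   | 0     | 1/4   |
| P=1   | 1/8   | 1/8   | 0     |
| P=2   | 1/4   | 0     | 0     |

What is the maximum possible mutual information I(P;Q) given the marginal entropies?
The upper bound on mutual information is I(P;Q) ≤ min(H(P), H(Q)).

Marginal P(P) (row sums):
  P(P=0) = 1/4 + 0 + 1/4 = 1/2
  P(P=1) = 1/8 + 1/8 + 0 = 1/4
  P(P=2) = 1/4 + 0 + 0 = 1/4
Marginal P(Q) (column sums):
  P(Q=0) = 1/4 + 1/8 + 1/4 = 5/8
  P(Q=1) = 0 + 1/8 + 0 = 1/8
  P(Q=2) = 1/4 + 0 + 0 = 1/4

H(P) = -[(1/2)·log₂(1/2) + (1/4)·log₂(1/4) + (1/4)·log₂(1/4)]
  = 0.5000 + 0.5000 + 0.5000
  = 1.5000 bits
H(Q) = -[(5/8)·log₂(5/8) + (1/8)·log₂(1/8) + (1/4)·log₂(1/4)]
  = 0.4238 + 0.3750 + 0.5000
  = 1.2988 bits

Maximum possible I(P;Q) = min(1.5000, 1.2988) = 1.2988 bits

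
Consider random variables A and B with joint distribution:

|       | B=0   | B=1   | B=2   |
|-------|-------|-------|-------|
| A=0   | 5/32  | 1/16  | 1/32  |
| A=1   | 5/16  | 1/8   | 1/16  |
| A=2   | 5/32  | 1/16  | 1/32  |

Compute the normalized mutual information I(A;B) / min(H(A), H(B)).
Marginal P(A) (row sums):
  P(A=0) = 5/32 + 1/16 + 1/32 = 1/4
  P(A=1) = 5/16 + 1/8 + 1/16 = 1/2
  P(A=2) = 5/32 + 1/16 + 1/32 = 1/4
Marginal P(B) (column sums):
  P(B=0) = 5/32 + 5/16 + 5/32 = 5/8
  P(B=1) = 1/16 + 1/8 + 1/16 = 1/4
  P(B=2) = 1/32 + 1/16 + 1/32 = 1/8

H(A) = -[(1/4)·log₂(1/4) + (1/2)·log₂(1/2) + (1/4)·log₂(1/4)]
  = 0.5000 + 0.5000 + 0.5000
  = 1.5000 bits
H(B) = -[(5/8)·log₂(5/8) + (1/4)·log₂(1/4) + (1/8)·log₂(1/8)]
  = 0.4238 + 0.5000 + 0.3750
  = 1.2988 bits
H(A,B) = -[(5/32)·log₂(5/32) + (1/16)·log₂(1/16) + (1/32)·log₂(1/32) + (5/16)·log₂(5/16) + (1/8)·log₂(1/8) + (1/16)·log₂(1/16) + (5/32)·log₂(5/32) + (1/16)·log₂(1/16) + (1/32)·log₂(1/32)]
  = 0.4184 + 0.2500 + 0.1563 + 0.5244 + 0.3750 + 0.2500 + 0.4184 + 0.2500 + 0.1563
  = 2.7988 bits

I(A;B) = H(A) + H(B) - H(A,B)
  = 1.5000 + 1.2988 - 2.7988
  = 0.0000 bits

min(H(A), H(B)) = min(1.5000, 1.2988) = 1.2988 bits
Normalized MI = 0.0000 / 1.2988 = 0.0000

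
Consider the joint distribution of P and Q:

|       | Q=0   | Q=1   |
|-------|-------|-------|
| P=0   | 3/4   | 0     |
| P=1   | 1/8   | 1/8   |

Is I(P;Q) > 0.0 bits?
Marginal P(P) (row sums):
  P(P=0) = 3/4 + 0 = 3/4
  P(P=1) = 1/8 + 1/8 = 1/4
Marginal P(Q) (column sums):
  P(Q=0) = 3/4 + 1/8 = 7/8
  P(Q=1) = 0 + 1/8 = 1/8

H(P) = -[(3/4)·log₂(3/4) + (1/4)·log₂(1/4)]
  = 0.3113 + 0.5000
  = 0.8113 bits
H(Q) = -[(7/8)·log₂(7/8) + (1/8)·log₂(1/8)]
  = 0.1686 + 0.3750
  = 0.5436 bits
H(P,Q) = -[(3/4)·log₂(3/4) + (1/8)·log₂(1/8) + (1/8)·log₂(1/8)]
  = 0.3113 + 0.3750 + 0.3750
  = 1.0613 bits

I(P;Q) = H(P) + H(Q) - H(P,Q)
  = 0.8113 + 0.5436 - 1.0613
  = 0.2936 bits

Yes. I(P;Q) = 0.2936 bits, which is > 0.0 bits.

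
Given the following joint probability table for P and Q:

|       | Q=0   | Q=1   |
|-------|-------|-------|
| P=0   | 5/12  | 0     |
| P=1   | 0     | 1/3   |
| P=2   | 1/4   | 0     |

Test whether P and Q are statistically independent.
Marginal P(P) (row sums):
  P(P=0) = 5/12 + 0 = 5/12
  P(P=1) = 0 + 1/3 = 1/3
  P(P=2) = 1/4 + 0 = 1/4
Marginal P(Q) (column sums):
  P(Q=0) = 5/12 + 0 + 1/4 = 2/3
  P(Q=1) = 0 + 1/3 + 0 = 1/3

P and Q are independent iff P(P=i,Q=j) = P(P=i)·P(Q=j) for every cell.
  P(P=0)·P(Q=0) = 5/12 × 2/3 = 5/18, but P(P=0,Q=0) = 5/12 ✗

No, P and Q are not independent. Quantitatively, I(P;Q) > 0:

H(P) = -[(5/12)·log₂(5/12) + (1/3)·log₂(1/3) + (1/4)·log₂(1/4)]
  = 0.5263 + 0.5283 + 0.5000
  = 1.5546 bits
H(Q) = -[(2/3)·log₂(2/3) + (1/3)·log₂(1/3)]
  = 0.3900 + 0.5283
  = 0.9183 bits
H(P,Q) = -[(5/12)·log₂(5/12) + (1/3)·log₂(1/3) + (1/4)·log₂(1/4)]
  = 0.5263 + 0.5283 + 0.5000
  = 1.5546 bits
I(P;Q) = H(P) + H(Q) - H(P,Q) = 1.5546 + 0.9183 - 1.5546 = 0.9183 bits > 0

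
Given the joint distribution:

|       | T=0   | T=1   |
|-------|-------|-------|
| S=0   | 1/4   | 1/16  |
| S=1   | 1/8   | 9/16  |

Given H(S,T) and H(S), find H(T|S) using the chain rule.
From the chain rule: H(S,T) = H(S) + H(T|S)
Therefore: H(T|S) = H(S,T) - H(S)

H(S,T) = -[(1/4)·log₂(1/4) + (1/16)·log₂(1/16) + (1/8)·log₂(1/8) + (9/16)·log₂(9/16)]
  = 0.5000 + 0.2500 + 0.3750 + 0.4669
  = 1.5919 bits
Marginal P(S) (row sums):
  P(S=0) = 1/4 + 1/16 = 5/16
  P(S=1) = 1/8 + 9/16 = 11/16
H(S) = -[(5/16)·log₂(5/16) + (11/16)·log₂(11/16)]
  = 0.5244 + 0.3716
  = 0.8960 bits

H(T|S) = 1.5919 - 0.8960 = 0.6959 bits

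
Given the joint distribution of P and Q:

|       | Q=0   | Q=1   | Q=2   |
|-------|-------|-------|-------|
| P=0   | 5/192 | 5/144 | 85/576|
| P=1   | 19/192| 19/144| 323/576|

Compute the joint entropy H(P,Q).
H(P,Q) = -Σ P(P,Q) log₂ P(P,Q), summed over the non-zero cells:
H(P,Q) = -[(5/192)·log₂(5/192) + (5/144)·log₂(5/144) + (85/576)·log₂(85/576) + (19/192)·log₂(19/192) + (19/144)·log₂(19/144) + (323/576)·log₂(323/576)]
  = 0.1371 + 0.1683 + 0.4074 + 0.3302 + 0.3855 + 0.4680
  = 1.8965 bits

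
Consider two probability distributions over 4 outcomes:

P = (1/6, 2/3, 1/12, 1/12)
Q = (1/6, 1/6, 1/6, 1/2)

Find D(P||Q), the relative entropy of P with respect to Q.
D(P||Q) = Σ P(i) log₂(P(i)/Q(i))
  i=0: (1/6) × log₂((1/6)/(1/6)) = (1/6) × log₂(1) = 0.0000
  i=1: (2/3) × log₂((2/3)/(1/6)) = (2/3) × log₂(4) = 1.3333
  i=2: (1/12) × log₂((1/12)/(1/6)) = (1/12) × log₂(1/2) = -0.0833
  i=3: (1/12) × log₂((1/12)/(1/2)) = (1/12) × log₂(1/6) = -0.2154
D(P||Q) = 0.0000 + 1.3333 - 0.0833 - 0.2154
  = 1.0346 bits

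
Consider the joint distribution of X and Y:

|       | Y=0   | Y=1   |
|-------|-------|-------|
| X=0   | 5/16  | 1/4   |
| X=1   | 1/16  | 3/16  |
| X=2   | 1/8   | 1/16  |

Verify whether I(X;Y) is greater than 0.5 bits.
Marginal P(X) (row sums):
  P(X=0) = 5/16 + 1/4 = 9/16
  P(X=1) = 1/16 + 3/16 = 1/4
  P(X=2) = 1/8 + 1/16 = 3/16
Marginal P(Y) (column sums):
  P(Y=0) = 5/16 + 1/16 + 1/8 = 1/2
  P(Y=1) = 1/4 + 3/16 + 1/16 = 1/2

H(X) = -[(9/16)·log₂(9/16) + (1/4)·log₂(1/4) + (3/16)·log₂(3/16)]
  = 0.4669 + 0.5000 + 0.4528
  = 1.4197 bits
H(Y) = -[(1/2)·log₂(1/2) + (1/2)·log₂(1/2)]
  = 0.5000 + 0.5000
  = 1.0000 bits
H(X,Y) = -[(5/16)·log₂(5/16) + (1/4)·log₂(1/4) + (1/16)·log₂(1/16) + (3/16)·log₂(3/16) + (1/8)·log₂(1/8) + (1/16)·log₂(1/16)]
  = 0.5244 + 0.5000 + 0.2500 + 0.4528 + 0.3750 + 0.2500
  = 2.3522 bits

I(X;Y) = H(X) + H(Y) - H(X,Y)
  = 1.4197 + 1.0000 - 2.3522
  = 0.0675 bits

No. I(X;Y) = 0.0675 bits, which is ≤ 0.5 bits.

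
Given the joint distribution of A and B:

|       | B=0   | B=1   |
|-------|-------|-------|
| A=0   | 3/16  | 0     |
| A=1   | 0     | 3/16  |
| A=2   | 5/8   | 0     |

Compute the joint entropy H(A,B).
H(A,B) = -Σ P(A,B) log₂ P(A,B), summed over the non-zero cells:
H(A,B) = -[(3/16)·log₂(3/16) + (3/16)·log₂(3/16) + (5/8)·log₂(5/8)]
  = 0.4528 + 0.4528 + 0.4238
  = 1.3294 bits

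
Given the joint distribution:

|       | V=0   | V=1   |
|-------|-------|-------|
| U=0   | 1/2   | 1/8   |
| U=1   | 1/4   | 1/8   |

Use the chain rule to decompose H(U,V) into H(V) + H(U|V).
By the chain rule: H(U,V) = H(V) + H(U|V)

Marginal P(V) (column sums):
  P(V=0) = 1/2 + 1/4 = 3/4
  P(V=1) = 1/8 + 1/8 = 1/4
H(V) = -[(3/4)·log₂(3/4) + (1/4)·log₂(1/4)]
  = 0.3113 + 0.5000
  = 0.8113 bits
H(U|V) = -Σ P(U,V)·log₂ P(U|V), where P(U|V) = P(U,V) / P(V)
  (U=0,V=0): P(U|V) = (1/2)/(3/4) = 2/3;  -(1/2)·log₂(2/3) = 0.2925
  (U=0,V=1): P(U|V) = (1/8)/(1/4) = 1/2;  -(1/8)·log₂(1/2) = 0.1250
  (U=1,V=0): P(U|V) = (1/4)/(3/4) = 1/3;  -(1/4)·log₂(1/3) = 0.3962
  (U=1,V=1): P(U|V) = (1/8)/(1/4) = 1/2;  -(1/8)·log₂(1/2) = 0.1250
H(U|V) = 0.2925 + 0.1250 + 0.3962 + 0.1250
  = 0.9387 bits

H(U,V) = H(V) + H(U|V) = 0.8113 + 0.9387 = 1.7500 bits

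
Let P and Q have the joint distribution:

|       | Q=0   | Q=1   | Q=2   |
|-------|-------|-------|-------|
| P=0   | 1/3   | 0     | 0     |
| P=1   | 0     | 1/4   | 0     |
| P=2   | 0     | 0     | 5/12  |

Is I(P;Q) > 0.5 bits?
Marginal P(P) (row sums):
  P(P=0) = 1/3 + 0 + 0 = 1/3
  P(P=1) = 0 + 1/4 + 0 = 1/4
  P(P=2) = 0 + 0 + 5/12 = 5/12
Marginal P(Q) (column sums):
  P(Q=0) = 1/3 + 0 + 0 = 1/3
  P(Q=1) = 0 + 1/4 + 0 = 1/4
  P(Q=2) = 0 + 0 + 5/12 = 5/12

H(P) = -[(1/3)·log₂(1/3) + (1/4)·log₂(1/4) + (5/12)·log₂(5/12)]
  = 0.5283 + 0.5000 + 0.5263
  = 1.5546 bits
H(Q) = -[(1/3)·log₂(1/3) + (1/4)·log₂(1/4) + (5/12)·log₂(5/12)]
  = 0.5283 + 0.5000 + 0.5263
  = 1.5546 bits
H(P,Q) = -[(1/3)·log₂(1/3) + (1/4)·log₂(1/4) + (5/12)·log₂(5/12)]
  = 0.5283 + 0.5000 + 0.5263
  = 1.5546 bits

I(P;Q) = H(P) + H(Q) - H(P,Q)
  = 1.5546 + 1.5546 - 1.5546
  = 1.5546 bits

Yes. I(P;Q) = 1.5546 bits, which is > 0.5 bits.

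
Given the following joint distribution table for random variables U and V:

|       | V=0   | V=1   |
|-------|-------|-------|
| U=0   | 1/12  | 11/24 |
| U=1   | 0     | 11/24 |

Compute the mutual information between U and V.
Marginal P(U) (row sums):
  P(U=0) = 1/12 + 11/24 = 13/24
  P(U=1) = 0 + 11/24 = 11/24
Marginal P(V) (column sums):
  P(V=0) = 1/12 + 0 = 1/12
  P(V=1) = 11/24 + 11/24 = 11/12

H(U) = -[(13/24)·log₂(13/24) + (11/24)·log₂(11/24)]
  = 0.4791 + 0.5159
  = 0.9950 bits
H(V) = -[(1/12)·log₂(1/12) + (11/12)·log₂(11/12)]
  = 0.2987 + 0.1151
  = 0.4138 bits
H(U,V) = -[(1/12)·log₂(1/12) + (11/24)·log₂(11/24) + (11/24)·log₂(11/24)]
  = 0.2987 + 0.5159 + 0.5159
  = 1.3305 bits

I(U;V) = H(U) + H(V) - H(U,V)
  = 0.9950 + 0.4138 - 1.3305
  = 0.0783 bits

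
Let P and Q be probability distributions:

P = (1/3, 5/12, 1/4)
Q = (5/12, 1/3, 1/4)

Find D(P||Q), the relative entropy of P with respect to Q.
D(P||Q) = Σ P(i) log₂(P(i)/Q(i))
  i=0: (1/3) × log₂((1/3)/(5/12)) = (1/3) × log₂(4/5) = -0.1073
  i=1: (5/12) × log₂((5/12)/(1/3)) = (5/12) × log₂(5/4) = 0.1341
  i=2: (1/4) × log₂((1/4)/(1/4)) = (1/4) × log₂(1) = 0.0000
D(P||Q) = -0.1073 + 0.1341 + 0.0000
  = 0.0268 bits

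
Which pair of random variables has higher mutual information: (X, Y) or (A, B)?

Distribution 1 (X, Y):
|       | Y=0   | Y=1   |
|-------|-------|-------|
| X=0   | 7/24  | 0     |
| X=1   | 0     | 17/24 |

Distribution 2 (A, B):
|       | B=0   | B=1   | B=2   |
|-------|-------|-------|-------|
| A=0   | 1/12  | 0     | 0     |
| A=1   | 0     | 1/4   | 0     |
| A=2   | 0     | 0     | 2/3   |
Distribution 1 (X, Y):
Marginal P(X) (row sums):
  P(X=0) = 7/24 + 0 = 7/24
  P(X=1) = 0 + 17/24 = 17/24
Marginal P(Y) (column sums):
  P(Y=0) = 7/24 + 0 = 7/24
  P(Y=1) = 0 + 17/24 = 17/24

H(X) = -[(7/24)·log₂(7/24) + (17/24)·log₂(17/24)]
  = 0.5185 + 0.3524
  = 0.8709 bits
H(Y) = -[(7/24)·log₂(7/24) + (17/24)·log₂(17/24)]
  = 0.5185 + 0.3524
  = 0.8709 bits
H(X,Y) = -[(7/24)·log₂(7/24) + (17/24)·log₂(17/24)]
  = 0.5185 + 0.3524
  = 0.8709 bits

I(X;Y) = H(X) + H(Y) - H(X,Y)
  = 0.8709 + 0.8709 - 0.8709
  = 0.8709 bits

Distribution 2 (A, B):
Marginal P(A) (row sums):
  P(A=0) = 1/12 + 0 + 0 = 1/12
  P(A=1) = 0 + 1/4 + 0 = 1/4
  P(A=2) = 0 + 0 + 2/3 = 2/3
Marginal P(B) (column sums):
  P(B=0) = 1/12 + 0 + 0 = 1/12
  P(B=1) = 0 + 1/4 + 0 = 1/4
  P(B=2) = 0 + 0 + 2/3 = 2/3

H(A) = -[(1/12)·log₂(1/12) + (1/4)·log₂(1/4) + (2/3)·log₂(2/3)]
  = 0.2987 + 0.5000 + 0.3900
  = 1.1887 bits
H(B) = -[(1/12)·log₂(1/12) + (1/4)·log₂(1/4) + (2/3)·log₂(2/3)]
  = 0.2987 + 0.5000 + 0.3900
  = 1.1887 bits
H(A,B) = -[(1/12)·log₂(1/12) + (1/4)·log₂(1/4) + (2/3)·log₂(2/3)]
  = 0.2987 + 0.5000 + 0.3900
  = 1.1887 bits

I(A;B) = H(A) + H(B) - H(A,B)
  = 1.1887 + 1.1887 - 1.1887
  = 1.1887 bits

I(A;B) = 1.1887 bits > I(X;Y) = 0.8709 bits, so (A, B) has the higher mutual information (stronger dependence).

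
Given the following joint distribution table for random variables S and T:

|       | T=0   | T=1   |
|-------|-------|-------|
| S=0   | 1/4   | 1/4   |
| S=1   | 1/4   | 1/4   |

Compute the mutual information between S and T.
Marginal P(S) (row sums):
  P(S=0) = 1/4 + 1/4 = 1/2
  P(S=1) = 1/4 + 1/4 = 1/2
Marginal P(T) (column sums):
  P(T=0) = 1/4 + 1/4 = 1/2
  P(T=1) = 1/4 + 1/4 = 1/2

H(S) = -[(1/2)·log₂(1/2) + (1/2)·log₂(1/2)]
  = 0.5000 + 0.5000
  = 1.0000 bits
H(T) = -[(1/2)·log₂(1/2) + (1/2)·log₂(1/2)]
  = 0.5000 + 0.5000
  = 1.0000 bits
H(S,T) = -[(1/4)·log₂(1/4) + (1/4)·log₂(1/4) + (1/4)·log₂(1/4) + (1/4)·log₂(1/4)]
  = 0.5000 + 0.5000 + 0.5000 + 0.5000
  = 2.0000 bits

I(S;T) = H(S) + H(T) - H(S,T)
  = 1.0000 + 1.0000 - 2.0000
  = 0.0000 bits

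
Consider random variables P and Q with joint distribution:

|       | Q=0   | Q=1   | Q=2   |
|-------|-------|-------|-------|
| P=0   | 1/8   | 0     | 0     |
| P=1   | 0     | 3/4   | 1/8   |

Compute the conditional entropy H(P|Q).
Marginal P(Q) (column sums):
  P(Q=0) = 1/8 + 0 = 1/8
  P(Q=1) = 0 + 3/4 = 3/4
  P(Q=2) = 0 + 1/8 = 1/8

H(P|Q) = -Σ P(P,Q)·log₂ P(P|Q), where P(P|Q) = P(P,Q) / P(Q)
  (cells with P(P,Q) = 0 contribute 0)
  (P=0,Q=0): P(P|Q) = (1/8)/(1/8) = 1;  -(1/8)·log₂(1) = 0.0000
  (P=1,Q=1): P(P|Q) = (3/4)/(3/4) = 1;  -(3/4)·log₂(1) = 0.0000
  (P=1,Q=2): P(P|Q) = (1/8)/(1/8) = 1;  -(1/8)·log₂(1) = 0.0000
H(P|Q) = 0.0000 + 0.0000 + 0.0000
  = 0.0000 bits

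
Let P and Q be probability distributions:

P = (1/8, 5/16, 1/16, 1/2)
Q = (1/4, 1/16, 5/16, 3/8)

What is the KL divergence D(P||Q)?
D(P||Q) = Σ P(i) log₂(P(i)/Q(i))
  i=0: (1/8) × log₂((1/8)/(1/4)) = (1/8) × log₂(1/2) = -0.1250
  i=1: (5/16) × log₂((5/16)/(1/16)) = (5/16) × log₂(5) = 0.7256
  i=2: (1/16) × log₂((1/16)/(5/16)) = (1/16) × log₂(1/5) = -0.1451
  i=3: (1/2) × log₂((1/2)/(3/8)) = (1/2) × log₂(4/3) = 0.2075
D(P||Q) = -0.1250 + 0.7256 - 0.1451 + 0.2075
  = 0.6630 bits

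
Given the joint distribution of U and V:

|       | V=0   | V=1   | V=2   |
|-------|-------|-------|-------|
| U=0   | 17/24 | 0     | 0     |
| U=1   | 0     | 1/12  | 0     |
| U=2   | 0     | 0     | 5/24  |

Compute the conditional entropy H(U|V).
Marginal P(V) (column sums):
  P(V=0) = 17/24 + 0 + 0 = 17/24
  P(V=1) = 0 + 1/12 + 0 = 1/12
  P(V=2) = 0 + 0 + 5/24 = 5/24

H(U|V) = -Σ P(U,V)·log₂ P(U|V), where P(U|V) = P(U,V) / P(V)
  (cells with P(U,V) = 0 contribute 0)
  (U=0,V=0): P(U|V) = (17/24)/(17/24) = 1;  -(17/24)·log₂(1) = 0.0000
  (U=1,V=1): P(U|V) = (1/12)/(1/12) = 1;  -(1/12)·log₂(1) = 0.0000
  (U=2,V=2): P(U|V) = (5/24)/(5/24) = 1;  -(5/24)·log₂(1) = 0.0000
H(U|V) = 0.0000 + 0.0000 + 0.0000
  = 0.0000 bits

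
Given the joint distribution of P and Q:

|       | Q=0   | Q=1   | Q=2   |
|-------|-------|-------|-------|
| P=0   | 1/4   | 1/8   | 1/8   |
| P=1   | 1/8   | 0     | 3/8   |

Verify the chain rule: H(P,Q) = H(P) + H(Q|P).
Left side:
H(P,Q) = -[(1/4)·log₂(1/4) + (1/8)·log₂(1/8) + (1/8)·log₂(1/8) + (1/8)·log₂(1/8) + (3/8)·log₂(3/8)]
  = 0.5000 + 0.3750 + 0.3750 + 0.3750 + 0.5306
  = 2.1556 bits

Right side:
Marginal P(P) (row sums):
  P(P=0) = 1/4 + 1/8 + 1/8 = 1/2
  P(P=1) = 1/8 + 0 + 3/8 = 1/2
H(P) = -[(1/2)·log₂(1/2) + (1/2)·log₂(1/2)]
  = 0.5000 + 0.5000
  = 1.0000 bits
H(Q|P) = -Σ P(P,Q)·log₂ P(Q|P), where P(Q|P) = P(P,Q) / P(P)
  (cells with P(P,Q) = 0 contribute 0)
  (P=0,Q=0): P(Q|P) = (1/4)/(1/2) = 1/2;  -(1/4)·log₂(1/2) = 0.2500
  (P=0,Q=1): P(Q|P) = (1/8)/(1/2) = 1/4;  -(1/8)·log₂(1/4) = 0.2500
  (P=0,Q=2): P(Q|P) = (1/8)/(1/2) = 1/4;  -(1/8)·log₂(1/4) = 0.2500
  (P=1,Q=0): P(Q|P) = (1/8)/(1/2) = 1/4;  -(1/8)·log₂(1/4) = 0.2500
  (P=1,Q=2): P(Q|P) = (3/8)/(1/2) = 3/4;  -(3/8)·log₂(3/4) = 0.1556
H(Q|P) = 0.2500 + 0.2500 + 0.2500 + 0.2500 + 0.1556
  = 1.1556 bits
H(P) + H(Q|P) = 1.0000 + 1.1556 = 2.1556 bits

Both sides equal 2.1556 bits, so the chain rule holds ✓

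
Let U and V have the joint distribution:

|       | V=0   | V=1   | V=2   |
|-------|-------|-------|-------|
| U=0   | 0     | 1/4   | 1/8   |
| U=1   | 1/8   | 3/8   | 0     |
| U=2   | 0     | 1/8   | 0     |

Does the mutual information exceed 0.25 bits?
Marginal P(U) (row sums):
  P(U=0) = 0 + 1/4 + 1/8 = 3/8
  P(U=1) = 1/8 + 3/8 + 0 = 1/2
  P(U=2) = 0 + 1/8 + 0 = 1/8
Marginal P(V) (column sums):
  P(V=0) = 0 + 1/8 + 0 = 1/8
  P(V=1) = 1/4 + 3/8 + 1/8 = 3/4
  P(V=2) = 1/8 + 0 + 0 = 1/8

H(U) = -[(3/8)·log₂(3/8) + (1/2)·log₂(1/2) + (1/8)·log₂(1/8)]
  = 0.5306 + 0.5000 + 0.3750
  = 1.4056 bits
H(V) = -[(1/8)·log₂(1/8) + (3/4)·log₂(3/4) + (1/8)·log₂(1/8)]
  = 0.3750 + 0.3113 + 0.3750
  = 1.0613 bits
H(U,V) = -[(1/4)·log₂(1/4) + (1/8)·log₂(1/8) + (1/8)·log₂(1/8) + (3/8)·log₂(3/8) + (1/8)·log₂(1/8)]
  = 0.5000 + 0.3750 + 0.3750 + 0.5306 + 0.3750
  = 2.1556 bits

I(U;V) = H(U) + H(V) - H(U,V)
  = 1.4056 + 1.0613 - 2.1556
  = 0.3113 bits

Yes. I(U;V) = 0.3113 bits, which is > 0.25 bits.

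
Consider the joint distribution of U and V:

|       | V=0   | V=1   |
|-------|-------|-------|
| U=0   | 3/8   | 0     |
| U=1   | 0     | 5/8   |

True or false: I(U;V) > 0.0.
Marginal P(U) (row sums):
  P(U=0) = 3/8 + 0 = 3/8
  P(U=1) = 0 + 5/8 = 5/8
Marginal P(V) (column sums):
  P(V=0) = 3/8 + 0 = 3/8
  P(V=1) = 0 + 5/8 = 5/8

H(U) = -[(3/8)·log₂(3/8) + (5/8)·log₂(5/8)]
  = 0.5306 + 0.4238
  = 0.9544 bits
H(V) = -[(3/8)·log₂(3/8) + (5/8)·log₂(5/8)]
  = 0.5306 + 0.4238
  = 0.9544 bits
H(U,V) = -[(3/8)·log₂(3/8) + (5/8)·log₂(5/8)]
  = 0.5306 + 0.4238
  = 0.9544 bits

I(U;V) = H(U) + H(V) - H(U,V)
  = 0.9544 + 0.9544 - 0.9544
  = 0.9544 bits

True. I(U;V) = 0.9544 bits, which is > 0.0 bits.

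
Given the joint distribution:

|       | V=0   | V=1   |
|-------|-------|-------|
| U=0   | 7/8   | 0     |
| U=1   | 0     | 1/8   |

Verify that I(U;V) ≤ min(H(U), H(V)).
Marginal P(U) (row sums):
  P(U=0) = 7/8 + 0 = 7/8
  P(U=1) = 0 + 1/8 = 1/8
Marginal P(V) (column sums):
  P(V=0) = 7/8 + 0 = 7/8
  P(V=1) = 0 + 1/8 = 1/8

H(U) = -[(7/8)·log₂(7/8) + (1/8)·log₂(1/8)]
  = 0.1686 + 0.3750
  = 0.5436 bits
H(V) = -[(7/8)·log₂(7/8) + (1/8)·log₂(1/8)]
  = 0.1686 + 0.3750
  = 0.5436 bits
H(U,V) = -[(7/8)·log₂(7/8) + (1/8)·log₂(1/8)]
  = 0.1686 + 0.3750
  = 0.5436 bits

I(U;V) = H(U) + H(V) - H(U,V)
  = 0.5436 + 0.5436 - 0.5436
  = 0.5436 bits

min(H(U), H(V)) = min(0.5436, 0.5436) = 0.5436 bits
Since 0.5436 ≤ 0.5436, the bound is satisfied ✓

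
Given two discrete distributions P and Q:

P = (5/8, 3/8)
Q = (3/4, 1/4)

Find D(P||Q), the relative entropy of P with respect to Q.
D(P||Q) = Σ P(i) log₂(P(i)/Q(i))
  i=0: (5/8) × log₂((5/8)/(3/4)) = (5/8) × log₂(5/6) = -0.1644
  i=1: (3/8) × log₂((3/8)/(1/4)) = (3/8) × log₂(3/2) = 0.2194
D(P||Q) = -0.1644 + 0.2194
  = 0.0550 bits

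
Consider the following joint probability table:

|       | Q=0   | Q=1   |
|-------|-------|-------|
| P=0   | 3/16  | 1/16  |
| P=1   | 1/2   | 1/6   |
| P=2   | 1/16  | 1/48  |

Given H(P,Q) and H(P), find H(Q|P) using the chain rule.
From the chain rule: H(P,Q) = H(P) + H(Q|P)
Therefore: H(Q|P) = H(P,Q) - H(P)

H(P,Q) = -[(3/16)·log₂(3/16) + (1/16)·log₂(1/16) + (1/2)·log₂(1/2) + (1/6)·log₂(1/6) + (1/16)·log₂(1/16) + (1/48)·log₂(1/48)]
  = 0.4528 + 0.2500 + 0.5000 + 0.4308 + 0.2500 + 0.1164
  = 2.0000 bits
Marginal P(P) (row sums):
  P(P=0) = 3/16 + 1/16 = 1/4
  P(P=1) = 1/2 + 1/6 = 2/3
  P(P=2) = 1/16 + 1/48 = 1/12
H(P) = -[(1/4)·log₂(1/4) + (2/3)·log₂(2/3) + (1/12)·log₂(1/12)]
  = 0.5000 + 0.3900 + 0.2987
  = 1.1887 bits

H(Q|P) = 2.0000 - 1.1887 = 0.8113 bits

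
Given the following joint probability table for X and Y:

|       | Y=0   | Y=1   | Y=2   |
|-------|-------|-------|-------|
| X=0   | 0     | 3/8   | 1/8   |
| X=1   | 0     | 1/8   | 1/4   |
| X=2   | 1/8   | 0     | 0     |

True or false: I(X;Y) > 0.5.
Marginal P(X) (row sums):
  P(X=0) = 0 + 3/8 + 1/8 = 1/2
  P(X=1) = 0 + 1/8 + 1/4 = 3/8
  P(X=2) = 1/8 + 0 + 0 = 1/8
Marginal P(Y) (column sums):
  P(Y=0) = 0 + 0 + 1/8 = 1/8
  P(Y=1) = 3/8 + 1/8 + 0 = 1/2
  P(Y=2) = 1/8 + 1/4 + 0 = 3/8

H(X) = -[(1/2)·log₂(1/2) + (3/8)·log₂(3/8) + (1/8)·log₂(1/8)]
  = 0.5000 + 0.5306 + 0.3750
  = 1.4056 bits
H(Y) = -[(1/8)·log₂(1/8) + (1/2)·log₂(1/2) + (3/8)·log₂(3/8)]
  = 0.3750 + 0.5000 + 0.5306
  = 1.4056 bits
H(X,Y) = -[(3/8)·log₂(3/8) + (1/8)·log₂(1/8) + (1/8)·log₂(1/8) + (1/4)·log₂(1/4) + (1/8)·log₂(1/8)]
  = 0.5306 + 0.3750 + 0.3750 + 0.5000 + 0.3750
  = 2.1556 bits

I(X;Y) = H(X) + H(Y) - H(X,Y)
  = 1.4056 + 1.4056 - 2.1556
  = 0.6556 bits

True. I(X;Y) = 0.6556 bits, which is > 0.5 bits.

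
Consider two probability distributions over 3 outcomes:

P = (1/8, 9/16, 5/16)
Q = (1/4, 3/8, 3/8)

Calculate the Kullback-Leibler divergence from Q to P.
D(P||Q) = Σ P(i) log₂(P(i)/Q(i))
  i=0: (1/8) × log₂((1/8)/(1/4)) = (1/8) × log₂(1/2) = -0.1250
  i=1: (9/16) × log₂((9/16)/(3/8)) = (9/16) × log₂(3/2) = 0.3290
  i=2: (5/16) × log₂((5/16)/(3/8)) = (5/16) × log₂(5/6) = -0.0822
D(P||Q) = -0.1250 + 0.3290 - 0.0822
  = 0.1218 bits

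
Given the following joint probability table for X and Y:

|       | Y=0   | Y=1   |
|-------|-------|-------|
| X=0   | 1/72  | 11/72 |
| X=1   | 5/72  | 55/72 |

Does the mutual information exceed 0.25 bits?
Marginal P(X) (row sums):
  P(X=0) = 1/72 + 11/72 = 1/6
  P(X=1) = 5/72 + 55/72 = 5/6
Marginal P(Y) (column sums):
  P(Y=0) = 1/72 + 5/72 = 1/12
  P(Y=1) = 11/72 + 55/72 = 11/12

H(X) = -[(1/6)·log₂(1/6) + (5/6)·log₂(5/6)]
  = 0.4308 + 0.2192
  = 0.6500 bits
H(Y) = -[(1/12)·log₂(1/12) + (11/12)·log₂(11/12)]
  = 0.2987 + 0.1151
  = 0.4138 bits
H(X,Y) = -[(1/72)·log₂(1/72) + (11/72)·log₂(11/72) + (5/72)·log₂(5/72) + (55/72)·log₂(55/72)]
  = 0.0857 + 0.4141 + 0.2672 + 0.2968
  = 1.0638 bits

I(X;Y) = H(X) + H(Y) - H(X,Y)
  = 0.6500 + 0.4138 - 1.0638
  = 0.0000 bits

No. I(X;Y) = 0.0000 bits, which is ≤ 0.25 bits.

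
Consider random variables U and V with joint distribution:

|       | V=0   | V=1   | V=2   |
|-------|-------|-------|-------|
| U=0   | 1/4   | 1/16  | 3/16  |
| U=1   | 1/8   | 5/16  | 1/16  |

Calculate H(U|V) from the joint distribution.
Marginal P(V) (column sums):
  P(V=0) = 1/4 + 1/8 = 3/8
  P(V=1) = 1/16 + 5/16 = 3/8
  P(V=2) = 3/16 + 1/16 = 1/4

H(U|V) = -Σ P(U,V)·log₂ P(U|V), where P(U|V) = P(U,V) / P(V)
  (U=0,V=0): P(U|V) = (1/4)/(3/8) = 2/3;  -(1/4)·log₂(2/3) = 0.1462
  (U=0,V=1): P(U|V) = (1/16)/(3/8) = 1/6;  -(1/16)·log₂(1/6) = 0.1616
  (U=0,V=2): P(U|V) = (3/16)/(1/4) = 3/4;  -(3/16)·log₂(3/4) = 0.0778
  (U=1,V=0): P(U|V) = (1/8)/(3/8) = 1/3;  -(1/8)·log₂(1/3) = 0.1981
  (U=1,V=1): P(U|V) = (5/16)/(3/8) = 5/6;  -(5/16)·log₂(5/6) = 0.0822
  (U=1,V=2): P(U|V) = (1/16)/(1/4) = 1/4;  -(1/16)·log₂(1/4) = 0.1250
H(U|V) = 0.1462 + 0.1616 + 0.0778 + 0.1981 + 0.0822 + 0.1250
  = 0.7909 bits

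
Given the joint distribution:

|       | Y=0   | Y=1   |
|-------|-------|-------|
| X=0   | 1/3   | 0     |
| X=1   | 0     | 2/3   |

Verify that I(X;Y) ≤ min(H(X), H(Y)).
Marginal P(X) (row sums):
  P(X=0) = 1/3 + 0 = 1/3
  P(X=1) = 0 + 2/3 = 2/3
Marginal P(Y) (column sums):
  P(Y=0) = 1/3 + 0 = 1/3
  P(Y=1) = 0 + 2/3 = 2/3

H(X) = -[(1/3)·log₂(1/3) + (2/3)·log₂(2/3)]
  = 0.5283 + 0.3900
  = 0.9183 bits
H(Y) = -[(1/3)·log₂(1/3) + (2/3)·log₂(2/3)]
  = 0.5283 + 0.3900
  = 0.9183 bits
H(X,Y) = -[(1/3)·log₂(1/3) + (2/3)·log₂(2/3)]
  = 0.5283 + 0.3900
  = 0.9183 bits

I(X;Y) = H(X) + H(Y) - H(X,Y)
  = 0.9183 + 0.9183 - 0.9183
  = 0.9183 bits

min(H(X), H(Y)) = min(0.9183, 0.9183) = 0.9183 bits
Since 0.9183 ≤ 0.9183, the bound is satisfied ✓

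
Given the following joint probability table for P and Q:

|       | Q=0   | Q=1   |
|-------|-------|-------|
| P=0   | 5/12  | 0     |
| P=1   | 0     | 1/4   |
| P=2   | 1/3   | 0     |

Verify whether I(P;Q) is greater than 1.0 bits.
Marginal P(P) (row sums):
  P(P=0) = 5/12 + 0 = 5/12
  P(P=1) = 0 + 1/4 = 1/4
  P(P=2) = 1/3 + 0 = 1/3
Marginal P(Q) (column sums):
  P(Q=0) = 5/12 + 0 + 1/3 = 3/4
  P(Q=1) = 0 + 1/4 + 0 = 1/4

H(P) = -[(5/12)·log₂(5/12) + (1/4)·log₂(1/4) + (1/3)·log₂(1/3)]
  = 0.5263 + 0.5000 + 0.5283
  = 1.5546 bits
H(Q) = -[(3/4)·log₂(3/4) + (1/4)·log₂(1/4)]
  = 0.3113 + 0.5000
  = 0.8113 bits
H(P,Q) = -[(5/12)·log₂(5/12) + (1/4)·log₂(1/4) + (1/3)·log₂(1/3)]
  = 0.5263 + 0.5000 + 0.5283
  = 1.5546 bits

I(P;Q) = H(P) + H(Q) - H(P,Q)
  = 1.5546 + 0.8113 - 1.5546
  = 0.8113 bits

No. I(P;Q) = 0.8113 bits, which is ≤ 1.0 bits.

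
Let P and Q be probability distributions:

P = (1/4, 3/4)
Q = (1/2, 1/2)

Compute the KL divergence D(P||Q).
D(P||Q) = Σ P(i) log₂(P(i)/Q(i))
  i=0: (1/4) × log₂((1/4)/(1/2)) = (1/4) × log₂(1/2) = -0.2500
  i=1: (3/4) × log₂((3/4)/(1/2)) = (3/4) × log₂(3/2) = 0.4387
D(P||Q) = -0.2500 + 0.4387
  = 0.1887 bits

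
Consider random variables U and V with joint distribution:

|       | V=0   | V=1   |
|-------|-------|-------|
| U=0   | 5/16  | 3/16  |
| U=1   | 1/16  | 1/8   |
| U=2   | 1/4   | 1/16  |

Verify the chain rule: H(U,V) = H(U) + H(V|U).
Left side:
H(U,V) = -[(5/16)·log₂(5/16) + (3/16)·log₂(3/16) + (1/16)·log₂(1/16) + (1/8)·log₂(1/8) + (1/4)·log₂(1/4) + (1/16)·log₂(1/16)]
  = 0.5244 + 0.4528 + 0.2500 + 0.3750 + 0.5000 + 0.2500
  = 2.3522 bits

Right side:
Marginal P(U) (row sums):
  P(U=0) = 5/16 + 3/16 = 1/2
  P(U=1) = 1/16 + 1/8 = 3/16
  P(U=2) = 1/4 + 1/16 = 5/16
H(U) = -[(1/2)·log₂(1/2) + (3/16)·log₂(3/16) + (5/16)·log₂(5/16)]
  = 0.5000 + 0.4528 + 0.5244
  = 1.4772 bits
H(V|U) = -Σ P(U,V)·log₂ P(V|U), where P(V|U) = P(U,V) / P(U)
  (U=0,V=0): P(V|U) = (5/16)/(1/2) = 5/8;  -(5/16)·log₂(5/8) = 0.2119
  (U=0,V=1): P(V|U) = (3/16)/(1/2) = 3/8;  -(3/16)·log₂(3/8) = 0.2653
  (U=1,V=0): P(V|U) = (1/16)/(3/16) = 1/3;  -(1/16)·log₂(1/3) = 0.0991
  (U=1,V=1): P(V|U) = (1/8)/(3/16) = 2/3;  -(1/8)·log₂(2/3) = 0.0731
  (U=2,V=0): P(V|U) = (1/4)/(5/16) = 4/5;  -(1/4)·log₂(4/5) = 0.0805
  (U=2,V=1): P(V|U) = (1/16)/(5/16) = 1/5;  -(1/16)·log₂(1/5) = 0.1451
H(V|U) = 0.2119 + 0.2653 + 0.0991 + 0.0731 + 0.0805 + 0.1451
  = 0.8750 bits
H(U) + H(V|U) = 1.4772 + 0.8750 = 2.3522 bits

Both sides equal 2.3522 bits, so the chain rule holds ✓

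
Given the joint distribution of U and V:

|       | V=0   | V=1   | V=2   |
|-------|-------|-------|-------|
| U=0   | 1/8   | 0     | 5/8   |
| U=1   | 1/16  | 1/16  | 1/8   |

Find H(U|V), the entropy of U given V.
Marginal P(V) (column sums):
  P(V=0) = 1/8 + 1/16 = 3/16
  P(V=1) = 0 + 1/16 = 1/16
  P(V=2) = 5/8 + 1/8 = 3/4

H(U|V) = -Σ P(U,V)·log₂ P(U|V), where P(U|V) = P(U,V) / P(V)
  (cells with P(U,V) = 0 contribute 0)
  (U=0,V=0): P(U|V) = (1/8)/(3/16) = 2/3;  -(1/8)·log₂(2/3) = 0.0731
  (U=0,V=2): P(U|V) = (5/8)/(3/4) = 5/6;  -(5/8)·log₂(5/6) = 0.1644
  (U=1,V=0): P(U|V) = (1/16)/(3/16) = 1/3;  -(1/16)·log₂(1/3) = 0.0991
  (U=1,V=1): P(U|V) = (1/16)/(1/16) = 1;  -(1/16)·log₂(1) = 0.0000
  (U=1,V=2): P(U|V) = (1/8)/(3/4) = 1/6;  -(1/8)·log₂(1/6) = 0.3231
H(U|V) = 0.0731 + 0.1644 + 0.0991 + 0.0000 + 0.3231
  = 0.6597 bits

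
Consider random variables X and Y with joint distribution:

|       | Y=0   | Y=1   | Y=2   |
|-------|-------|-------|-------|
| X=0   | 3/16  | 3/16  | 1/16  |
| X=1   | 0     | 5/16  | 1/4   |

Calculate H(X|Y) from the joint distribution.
Marginal P(Y) (column sums):
  P(Y=0) = 3/16 + 0 = 3/16
  P(Y=1) = 3/16 + 5/16 = 1/2
  P(Y=2) = 1/16 + 1/4 = 5/16

H(X|Y) = -Σ P(X,Y)·log₂ P(X|Y), where P(X|Y) = P(X,Y) / P(Y)
  (cells with P(X,Y) = 0 contribute 0)
  (X=0,Y=0): P(X|Y) = (3/16)/(3/16) = 1;  -(3/16)·log₂(1) = 0.0000
  (X=0,Y=1): P(X|Y) = (3/16)/(1/2) = 3/8;  -(3/16)·log₂(3/8) = 0.2653
  (X=0,Y=2): P(X|Y) = (1/16)/(5/16) = 1/5;  -(1/16)·log₂(1/5) = 0.1451
  (X=1,Y=1): P(X|Y) = (5/16)/(1/2) = 5/8;  -(5/16)·log₂(5/8) = 0.2119
  (X=1,Y=2): P(X|Y) = (1/4)/(5/16) = 4/5;  -(1/4)·log₂(4/5) = 0.0805
H(X|Y) = 0.0000 + 0.2653 + 0.1451 + 0.2119 + 0.0805
  = 0.7028 bits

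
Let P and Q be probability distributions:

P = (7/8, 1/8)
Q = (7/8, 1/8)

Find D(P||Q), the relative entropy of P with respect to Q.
D(P||Q) = Σ P(i) log₂(P(i)/Q(i))
  i=0: (7/8) × log₂((7/8)/(7/8)) = (7/8) × log₂(1) = 0.0000
  i=1: (1/8) × log₂((1/8)/(1/8)) = (1/8) × log₂(1) = 0.0000
D(P||Q) = 0.0000 + 0.0000
  = 0.0000 bits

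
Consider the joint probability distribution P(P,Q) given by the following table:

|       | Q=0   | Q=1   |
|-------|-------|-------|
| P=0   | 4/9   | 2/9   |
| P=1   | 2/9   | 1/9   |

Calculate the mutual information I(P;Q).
Marginal P(P) (row sums):
  P(P=0) = 4/9 + 2/9 = 2/3
  P(P=1) = 2/9 + 1/9 = 1/3
Marginal P(Q) (column sums):
  P(Q=0) = 4/9 + 2/9 = 2/3
  P(Q=1) = 2/9 + 1/9 = 1/3

H(P) = -[(2/3)·log₂(2/3) + (1/3)·log₂(1/3)]
  = 0.3900 + 0.5283
  = 0.9183 bits
H(Q) = -[(2/3)·log₂(2/3) + (1/3)·log₂(1/3)]
  = 0.3900 + 0.5283
  = 0.9183 bits
H(P,Q) = -[(4/9)·log₂(4/9) + (2/9)·log₂(2/9) + (2/9)·log₂(2/9) + (1/9)·log₂(1/9)]
  = 0.5200 + 0.4822 + 0.4822 + 0.3522
  = 1.8366 bits

I(P;Q) = H(P) + H(Q) - H(P,Q)
  = 0.9183 + 0.9183 - 1.8366
  = 0.0000 bits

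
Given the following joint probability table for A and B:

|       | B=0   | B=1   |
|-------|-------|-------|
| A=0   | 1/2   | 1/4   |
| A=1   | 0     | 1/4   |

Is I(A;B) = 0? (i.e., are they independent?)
Marginal P(A) (row sums):
  P(A=0) = 1/2 + 1/4 = 3/4
  P(A=1) = 0 + 1/4 = 1/4
Marginal P(B) (column sums):
  P(B=0) = 1/2 + 0 = 1/2
  P(B=1) = 1/4 + 1/4 = 1/2

A and B are independent iff P(A=i,B=j) = P(A=i)·P(B=j) for every cell.
  P(A=0)·P(B=0) = 3/4 × 1/2 = 3/8, but P(A=0,B=0) = 1/2 ✗

No, A and B are not independent. Quantitatively, I(A;B) > 0:

H(A) = -[(3/4)·log₂(3/4) + (1/4)·log₂(1/4)]
  = 0.3113 + 0.5000
  = 0.8113 bits
H(B) = -[(1/2)·log₂(1/2) + (1/2)·log₂(1/2)]
  = 0.5000 + 0.5000
  = 1.0000 bits
H(A,B) = -[(1/2)·log₂(1/2) + (1/4)·log₂(1/4) + (1/4)·log₂(1/4)]
  = 0.5000 + 0.5000 + 0.5000
  = 1.5000 bits
I(A;B) = H(A) + H(B) - H(A,B) = 0.8113 + 1.0000 - 1.5000 = 0.3113 bits > 0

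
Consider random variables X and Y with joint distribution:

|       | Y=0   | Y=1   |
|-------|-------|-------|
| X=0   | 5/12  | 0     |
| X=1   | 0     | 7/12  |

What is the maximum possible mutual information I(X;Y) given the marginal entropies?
The upper bound on mutual information is I(X;Y) ≤ min(H(X), H(Y)).

Marginal P(X) (row sums):
  P(X=0) = 5/12 + 0 = 5/12
  P(X=1) = 0 + 7/12 = 7/12
Marginal P(Y) (column sums):
  P(Y=0) = 5/12 + 0 = 5/12
  P(Y=1) = 0 + 7/12 = 7/12

H(X) = -[(5/12)·log₂(5/12) + (7/12)·log₂(7/12)]
  = 0.5263 + 0.4536
  = 0.9799 bits
H(Y) = -[(5/12)·log₂(5/12) + (7/12)·log₂(7/12)]
  = 0.5263 + 0.4536
  = 0.9799 bits

Maximum possible I(X;Y) = min(0.9799, 0.9799) = 0.9799 bits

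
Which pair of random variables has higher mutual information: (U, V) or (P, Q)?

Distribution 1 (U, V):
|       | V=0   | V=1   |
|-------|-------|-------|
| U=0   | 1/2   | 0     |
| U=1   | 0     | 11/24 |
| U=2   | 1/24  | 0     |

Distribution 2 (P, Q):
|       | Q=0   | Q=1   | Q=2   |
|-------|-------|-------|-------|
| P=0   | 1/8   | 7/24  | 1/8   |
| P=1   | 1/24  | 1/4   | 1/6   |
Distribution 1 (U, V):
Marginal P(U) (row sums):
  P(U=0) = 1/2 + 0 = 1/2
  P(U=1) = 0 + 11/24 = 11/24
  P(U=2) = 1/24 + 0 = 1/24
Marginal P(V) (column sums):
  P(V=0) = 1/2 + 0 + 1/24 = 13/24
  P(V=1) = 0 + 11/24 + 0 = 11/24

H(U) = -[(1/2)·log₂(1/2) + (11/24)·log₂(11/24) + (1/24)·log₂(1/24)]
  = 0.5000 + 0.5159 + 0.1910
  = 1.2069 bits
H(V) = -[(13/24)·log₂(13/24) + (11/24)·log₂(11/24)]
  = 0.4791 + 0.5159
  = 0.9950 bits
H(U,V) = -[(1/2)·log₂(1/2) + (11/24)·log₂(11/24) + (1/24)·log₂(1/24)]
  = 0.5000 + 0.5159 + 0.1910
  = 1.2069 bits

I(U;V) = H(U) + H(V) - H(U,V)
  = 1.2069 + 0.9950 - 1.2069
  = 0.9950 bits

Distribution 2 (P, Q):
Marginal P(P) (row sums):
  P(P=0) = 1/8 + 7/24 + 1/8 = 13/24
  P(P=1) = 1/24 + 1/4 + 1/6 = 11/24
Marginal P(Q) (column sums):
  P(Q=0) = 1/8 + 1/24 = 1/6
  P(Q=1) = 7/24 + 1/4 = 13/24
  P(Q=2) = 1/8 + 1/6 = 7/24

H(P) = -[(13/24)·log₂(13/24) + (11/24)·log₂(11/24)]
  = 0.4791 + 0.5159
  = 0.9950 bits
H(Q) = -[(1/6)·log₂(1/6) + (13/24)·log₂(13/24) + (7/24)·log₂(7/24)]
  = 0.4308 + 0.4791 + 0.5185
  = 1.4284 bits
H(P,Q) = -[(1/8)·log₂(1/8) + (7/24)·log₂(7/24) + (1/8)·log₂(1/8) + (1/24)·log₂(1/24) + (1/4)·log₂(1/4) + (1/6)·log₂(1/6)]
  = 0.3750 + 0.5185 + 0.3750 + 0.1910 + 0.5000 + 0.4308
  = 2.3903 bits

I(P;Q) = H(P) + H(Q) - H(P,Q)
  = 0.9950 + 1.4284 - 2.3903
  = 0.0331 bits

I(U;V) = 0.9950 bits > I(P;Q) = 0.0331 bits, so (U, V) has the higher mutual information (stronger dependence).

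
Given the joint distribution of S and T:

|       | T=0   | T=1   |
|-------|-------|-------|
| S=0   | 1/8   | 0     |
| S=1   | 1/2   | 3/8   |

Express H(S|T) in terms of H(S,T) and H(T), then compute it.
H(S|T) = H(S,T) - H(T)

Marginal P(T) (column sums):
  P(T=0) = 1/8 + 1/2 = 5/8
  P(T=1) = 0 + 3/8 = 3/8

H(S,T) = -[(1/8)·log₂(1/8) + (1/2)·log₂(1/2) + (3/8)·log₂(3/8)]
  = 0.3750 + 0.5000 + 0.5306
  = 1.4056 bits
H(T) = -[(5/8)·log₂(5/8) + (3/8)·log₂(3/8)]
  = 0.4238 + 0.5306
  = 0.9544 bits

H(S|T) = 1.4056 - 0.9544 = 0.4512 bits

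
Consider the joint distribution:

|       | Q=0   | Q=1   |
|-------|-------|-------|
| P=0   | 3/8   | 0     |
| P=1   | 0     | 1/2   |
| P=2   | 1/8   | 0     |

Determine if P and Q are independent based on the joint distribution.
Marginal P(P) (row sums):
  P(P=0) = 3/8 + 0 = 3/8
  P(P=1) = 0 + 1/2 = 1/2
  P(P=2) = 1/8 + 0 = 1/8
Marginal P(Q) (column sums):
  P(Q=0) = 3/8 + 0 + 1/8 = 1/2
  P(Q=1) = 0 + 1/2 + 0 = 1/2

P and Q are independent iff P(P=i,Q=j) = P(P=i)·P(Q=j) for every cell.
  P(P=0)·P(Q=0) = 3/8 × 1/2 = 3/16, but P(P=0,Q=0) = 3/8 ✗

No, P and Q are not independent. Quantitatively, I(P;Q) > 0:

H(P) = -[(3/8)·log₂(3/8) + (1/2)·log₂(1/2) + (1/8)·log₂(1/8)]
  = 0.5306 + 0.5000 + 0.3750
  = 1.4056 bits
H(Q) = -[(1/2)·log₂(1/2) + (1/2)·log₂(1/2)]
  = 0.5000 + 0.5000
  = 1.0000 bits
H(P,Q) = -[(3/8)·log₂(3/8) + (1/2)·log₂(1/2) + (1/8)·log₂(1/8)]
  = 0.5306 + 0.5000 + 0.3750
  = 1.4056 bits
I(P;Q) = H(P) + H(Q) - H(P,Q) = 1.4056 + 1.0000 - 1.4056 = 1.0000 bits > 0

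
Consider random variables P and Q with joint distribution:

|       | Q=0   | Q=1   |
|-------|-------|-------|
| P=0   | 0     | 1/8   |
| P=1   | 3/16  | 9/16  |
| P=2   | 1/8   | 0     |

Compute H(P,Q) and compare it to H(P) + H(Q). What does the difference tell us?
Marginal P(P) (row sums):
  P(P=0) = 0 + 1/8 = 1/8
  P(P=1) = 3/16 + 9/16 = 3/4
  P(P=2) = 1/8 + 0 = 1/8
Marginal P(Q) (column sums):
  P(Q=0) = 0 + 3/16 + 1/8 = 5/16
  P(Q=1) = 1/8 + 9/16 + 0 = 11/16

H(P,Q) = -[(1/8)·log₂(1/8) + (3/16)·log₂(3/16) + (9/16)·log₂(9/16) + (1/8)·log₂(1/8)]
  = 0.3750 + 0.4528 + 0.4669 + 0.3750
  = 1.6697 bits
H(P) = -[(1/8)·log₂(1/8) + (3/4)·log₂(3/4) + (1/8)·log₂(1/8)]
  = 0.3750 + 0.3113 + 0.3750
  = 1.0613 bits
H(Q) = -[(5/16)·log₂(5/16) + (11/16)·log₂(11/16)]
  = 0.5244 + 0.3716
  = 0.8960 bits

H(P) + H(Q) = 1.0613 + 0.8960 = 1.9573 bits
Difference: H(P) + H(Q) - H(P,Q) = 1.9573 - 1.6697 = 0.2876 bits = I(P;Q)

The difference is the mutual information; it is positive here, so P and Q are dependent (knowing one reduces uncertainty about the other by 0.2876 bits).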